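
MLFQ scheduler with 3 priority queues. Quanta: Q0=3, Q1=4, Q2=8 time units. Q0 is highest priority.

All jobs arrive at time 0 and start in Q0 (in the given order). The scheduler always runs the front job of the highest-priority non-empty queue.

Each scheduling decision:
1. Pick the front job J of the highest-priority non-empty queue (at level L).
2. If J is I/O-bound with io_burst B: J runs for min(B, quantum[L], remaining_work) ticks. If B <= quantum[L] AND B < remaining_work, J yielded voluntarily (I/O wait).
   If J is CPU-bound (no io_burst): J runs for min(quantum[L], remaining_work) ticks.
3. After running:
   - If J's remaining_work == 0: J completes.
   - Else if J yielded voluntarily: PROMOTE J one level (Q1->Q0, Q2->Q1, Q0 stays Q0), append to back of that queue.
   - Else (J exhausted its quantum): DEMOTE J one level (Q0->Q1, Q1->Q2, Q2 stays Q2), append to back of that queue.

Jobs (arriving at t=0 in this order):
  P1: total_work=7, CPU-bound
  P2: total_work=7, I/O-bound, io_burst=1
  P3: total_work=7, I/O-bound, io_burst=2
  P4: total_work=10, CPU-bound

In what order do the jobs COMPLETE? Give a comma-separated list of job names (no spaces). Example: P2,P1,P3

Answer: P3,P2,P1,P4

Derivation:
t=0-3: P1@Q0 runs 3, rem=4, quantum used, demote→Q1. Q0=[P2,P3,P4] Q1=[P1] Q2=[]
t=3-4: P2@Q0 runs 1, rem=6, I/O yield, promote→Q0. Q0=[P3,P4,P2] Q1=[P1] Q2=[]
t=4-6: P3@Q0 runs 2, rem=5, I/O yield, promote→Q0. Q0=[P4,P2,P3] Q1=[P1] Q2=[]
t=6-9: P4@Q0 runs 3, rem=7, quantum used, demote→Q1. Q0=[P2,P3] Q1=[P1,P4] Q2=[]
t=9-10: P2@Q0 runs 1, rem=5, I/O yield, promote→Q0. Q0=[P3,P2] Q1=[P1,P4] Q2=[]
t=10-12: P3@Q0 runs 2, rem=3, I/O yield, promote→Q0. Q0=[P2,P3] Q1=[P1,P4] Q2=[]
t=12-13: P2@Q0 runs 1, rem=4, I/O yield, promote→Q0. Q0=[P3,P2] Q1=[P1,P4] Q2=[]
t=13-15: P3@Q0 runs 2, rem=1, I/O yield, promote→Q0. Q0=[P2,P3] Q1=[P1,P4] Q2=[]
t=15-16: P2@Q0 runs 1, rem=3, I/O yield, promote→Q0. Q0=[P3,P2] Q1=[P1,P4] Q2=[]
t=16-17: P3@Q0 runs 1, rem=0, completes. Q0=[P2] Q1=[P1,P4] Q2=[]
t=17-18: P2@Q0 runs 1, rem=2, I/O yield, promote→Q0. Q0=[P2] Q1=[P1,P4] Q2=[]
t=18-19: P2@Q0 runs 1, rem=1, I/O yield, promote→Q0. Q0=[P2] Q1=[P1,P4] Q2=[]
t=19-20: P2@Q0 runs 1, rem=0, completes. Q0=[] Q1=[P1,P4] Q2=[]
t=20-24: P1@Q1 runs 4, rem=0, completes. Q0=[] Q1=[P4] Q2=[]
t=24-28: P4@Q1 runs 4, rem=3, quantum used, demote→Q2. Q0=[] Q1=[] Q2=[P4]
t=28-31: P4@Q2 runs 3, rem=0, completes. Q0=[] Q1=[] Q2=[]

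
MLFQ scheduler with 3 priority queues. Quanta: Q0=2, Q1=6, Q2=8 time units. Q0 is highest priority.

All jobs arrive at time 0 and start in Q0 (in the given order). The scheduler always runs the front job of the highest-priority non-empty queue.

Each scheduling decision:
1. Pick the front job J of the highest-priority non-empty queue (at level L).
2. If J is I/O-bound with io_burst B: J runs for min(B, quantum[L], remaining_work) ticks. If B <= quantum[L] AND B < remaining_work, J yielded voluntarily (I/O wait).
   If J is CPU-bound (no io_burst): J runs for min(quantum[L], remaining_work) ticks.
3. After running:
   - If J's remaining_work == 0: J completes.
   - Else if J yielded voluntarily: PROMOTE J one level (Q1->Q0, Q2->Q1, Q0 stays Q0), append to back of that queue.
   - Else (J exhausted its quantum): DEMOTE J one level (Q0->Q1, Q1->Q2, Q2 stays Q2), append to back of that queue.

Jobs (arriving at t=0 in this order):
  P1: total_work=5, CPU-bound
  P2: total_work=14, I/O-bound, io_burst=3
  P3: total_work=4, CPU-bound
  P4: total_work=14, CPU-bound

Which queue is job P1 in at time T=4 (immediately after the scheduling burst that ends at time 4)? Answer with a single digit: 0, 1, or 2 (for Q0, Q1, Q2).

Answer: 1

Derivation:
t=0-2: P1@Q0 runs 2, rem=3, quantum used, demote→Q1. Q0=[P2,P3,P4] Q1=[P1] Q2=[]
t=2-4: P2@Q0 runs 2, rem=12, quantum used, demote→Q1. Q0=[P3,P4] Q1=[P1,P2] Q2=[]
t=4-6: P3@Q0 runs 2, rem=2, quantum used, demote→Q1. Q0=[P4] Q1=[P1,P2,P3] Q2=[]
t=6-8: P4@Q0 runs 2, rem=12, quantum used, demote→Q1. Q0=[] Q1=[P1,P2,P3,P4] Q2=[]
t=8-11: P1@Q1 runs 3, rem=0, completes. Q0=[] Q1=[P2,P3,P4] Q2=[]
t=11-14: P2@Q1 runs 3, rem=9, I/O yield, promote→Q0. Q0=[P2] Q1=[P3,P4] Q2=[]
t=14-16: P2@Q0 runs 2, rem=7, quantum used, demote→Q1. Q0=[] Q1=[P3,P4,P2] Q2=[]
t=16-18: P3@Q1 runs 2, rem=0, completes. Q0=[] Q1=[P4,P2] Q2=[]
t=18-24: P4@Q1 runs 6, rem=6, quantum used, demote→Q2. Q0=[] Q1=[P2] Q2=[P4]
t=24-27: P2@Q1 runs 3, rem=4, I/O yield, promote→Q0. Q0=[P2] Q1=[] Q2=[P4]
t=27-29: P2@Q0 runs 2, rem=2, quantum used, demote→Q1. Q0=[] Q1=[P2] Q2=[P4]
t=29-31: P2@Q1 runs 2, rem=0, completes. Q0=[] Q1=[] Q2=[P4]
t=31-37: P4@Q2 runs 6, rem=0, completes. Q0=[] Q1=[] Q2=[]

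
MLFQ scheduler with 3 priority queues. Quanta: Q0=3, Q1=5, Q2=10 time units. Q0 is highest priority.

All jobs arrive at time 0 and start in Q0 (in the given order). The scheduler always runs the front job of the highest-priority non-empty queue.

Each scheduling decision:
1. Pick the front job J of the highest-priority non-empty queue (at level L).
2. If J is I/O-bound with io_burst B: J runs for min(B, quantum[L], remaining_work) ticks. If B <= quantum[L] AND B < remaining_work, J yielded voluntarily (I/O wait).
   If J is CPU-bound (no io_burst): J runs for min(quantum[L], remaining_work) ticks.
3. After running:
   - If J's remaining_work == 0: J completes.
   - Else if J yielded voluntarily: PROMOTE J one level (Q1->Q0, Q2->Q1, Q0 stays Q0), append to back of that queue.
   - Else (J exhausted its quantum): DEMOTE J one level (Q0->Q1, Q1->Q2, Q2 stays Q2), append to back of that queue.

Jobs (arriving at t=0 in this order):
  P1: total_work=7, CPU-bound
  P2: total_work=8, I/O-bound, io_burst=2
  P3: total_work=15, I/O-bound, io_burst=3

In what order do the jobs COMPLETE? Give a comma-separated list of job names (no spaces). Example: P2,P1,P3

t=0-3: P1@Q0 runs 3, rem=4, quantum used, demote→Q1. Q0=[P2,P3] Q1=[P1] Q2=[]
t=3-5: P2@Q0 runs 2, rem=6, I/O yield, promote→Q0. Q0=[P3,P2] Q1=[P1] Q2=[]
t=5-8: P3@Q0 runs 3, rem=12, I/O yield, promote→Q0. Q0=[P2,P3] Q1=[P1] Q2=[]
t=8-10: P2@Q0 runs 2, rem=4, I/O yield, promote→Q0. Q0=[P3,P2] Q1=[P1] Q2=[]
t=10-13: P3@Q0 runs 3, rem=9, I/O yield, promote→Q0. Q0=[P2,P3] Q1=[P1] Q2=[]
t=13-15: P2@Q0 runs 2, rem=2, I/O yield, promote→Q0. Q0=[P3,P2] Q1=[P1] Q2=[]
t=15-18: P3@Q0 runs 3, rem=6, I/O yield, promote→Q0. Q0=[P2,P3] Q1=[P1] Q2=[]
t=18-20: P2@Q0 runs 2, rem=0, completes. Q0=[P3] Q1=[P1] Q2=[]
t=20-23: P3@Q0 runs 3, rem=3, I/O yield, promote→Q0. Q0=[P3] Q1=[P1] Q2=[]
t=23-26: P3@Q0 runs 3, rem=0, completes. Q0=[] Q1=[P1] Q2=[]
t=26-30: P1@Q1 runs 4, rem=0, completes. Q0=[] Q1=[] Q2=[]

Answer: P2,P3,P1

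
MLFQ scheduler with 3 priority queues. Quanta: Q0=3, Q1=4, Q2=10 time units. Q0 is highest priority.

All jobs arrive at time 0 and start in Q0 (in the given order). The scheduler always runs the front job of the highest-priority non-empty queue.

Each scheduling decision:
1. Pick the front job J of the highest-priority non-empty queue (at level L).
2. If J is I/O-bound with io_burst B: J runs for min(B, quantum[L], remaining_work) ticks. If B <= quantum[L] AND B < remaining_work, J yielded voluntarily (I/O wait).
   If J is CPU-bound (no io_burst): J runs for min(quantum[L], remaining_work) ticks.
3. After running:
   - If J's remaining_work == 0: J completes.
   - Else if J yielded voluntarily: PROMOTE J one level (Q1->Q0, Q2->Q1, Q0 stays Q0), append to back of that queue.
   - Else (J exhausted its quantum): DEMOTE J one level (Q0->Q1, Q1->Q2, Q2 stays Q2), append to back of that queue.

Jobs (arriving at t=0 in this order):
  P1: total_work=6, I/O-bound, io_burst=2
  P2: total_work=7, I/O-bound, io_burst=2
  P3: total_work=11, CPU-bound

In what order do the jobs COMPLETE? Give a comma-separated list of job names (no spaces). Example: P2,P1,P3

t=0-2: P1@Q0 runs 2, rem=4, I/O yield, promote→Q0. Q0=[P2,P3,P1] Q1=[] Q2=[]
t=2-4: P2@Q0 runs 2, rem=5, I/O yield, promote→Q0. Q0=[P3,P1,P2] Q1=[] Q2=[]
t=4-7: P3@Q0 runs 3, rem=8, quantum used, demote→Q1. Q0=[P1,P2] Q1=[P3] Q2=[]
t=7-9: P1@Q0 runs 2, rem=2, I/O yield, promote→Q0. Q0=[P2,P1] Q1=[P3] Q2=[]
t=9-11: P2@Q0 runs 2, rem=3, I/O yield, promote→Q0. Q0=[P1,P2] Q1=[P3] Q2=[]
t=11-13: P1@Q0 runs 2, rem=0, completes. Q0=[P2] Q1=[P3] Q2=[]
t=13-15: P2@Q0 runs 2, rem=1, I/O yield, promote→Q0. Q0=[P2] Q1=[P3] Q2=[]
t=15-16: P2@Q0 runs 1, rem=0, completes. Q0=[] Q1=[P3] Q2=[]
t=16-20: P3@Q1 runs 4, rem=4, quantum used, demote→Q2. Q0=[] Q1=[] Q2=[P3]
t=20-24: P3@Q2 runs 4, rem=0, completes. Q0=[] Q1=[] Q2=[]

Answer: P1,P2,P3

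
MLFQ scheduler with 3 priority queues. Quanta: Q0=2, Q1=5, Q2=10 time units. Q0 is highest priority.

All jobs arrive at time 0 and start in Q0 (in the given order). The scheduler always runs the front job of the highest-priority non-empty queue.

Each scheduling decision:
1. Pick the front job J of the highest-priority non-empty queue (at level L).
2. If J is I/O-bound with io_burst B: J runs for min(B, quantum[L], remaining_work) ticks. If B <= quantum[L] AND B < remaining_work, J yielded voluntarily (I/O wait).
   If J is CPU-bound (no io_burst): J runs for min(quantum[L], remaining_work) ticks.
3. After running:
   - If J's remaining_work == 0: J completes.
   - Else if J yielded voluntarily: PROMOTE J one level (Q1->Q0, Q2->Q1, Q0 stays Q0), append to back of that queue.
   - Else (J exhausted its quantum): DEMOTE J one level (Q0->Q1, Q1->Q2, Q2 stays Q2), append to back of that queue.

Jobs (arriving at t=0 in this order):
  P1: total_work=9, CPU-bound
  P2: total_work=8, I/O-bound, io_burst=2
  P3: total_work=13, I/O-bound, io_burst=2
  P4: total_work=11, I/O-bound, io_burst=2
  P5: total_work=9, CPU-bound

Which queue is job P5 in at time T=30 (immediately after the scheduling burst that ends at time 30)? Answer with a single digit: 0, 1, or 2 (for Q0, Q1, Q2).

t=0-2: P1@Q0 runs 2, rem=7, quantum used, demote→Q1. Q0=[P2,P3,P4,P5] Q1=[P1] Q2=[]
t=2-4: P2@Q0 runs 2, rem=6, I/O yield, promote→Q0. Q0=[P3,P4,P5,P2] Q1=[P1] Q2=[]
t=4-6: P3@Q0 runs 2, rem=11, I/O yield, promote→Q0. Q0=[P4,P5,P2,P3] Q1=[P1] Q2=[]
t=6-8: P4@Q0 runs 2, rem=9, I/O yield, promote→Q0. Q0=[P5,P2,P3,P4] Q1=[P1] Q2=[]
t=8-10: P5@Q0 runs 2, rem=7, quantum used, demote→Q1. Q0=[P2,P3,P4] Q1=[P1,P5] Q2=[]
t=10-12: P2@Q0 runs 2, rem=4, I/O yield, promote→Q0. Q0=[P3,P4,P2] Q1=[P1,P5] Q2=[]
t=12-14: P3@Q0 runs 2, rem=9, I/O yield, promote→Q0. Q0=[P4,P2,P3] Q1=[P1,P5] Q2=[]
t=14-16: P4@Q0 runs 2, rem=7, I/O yield, promote→Q0. Q0=[P2,P3,P4] Q1=[P1,P5] Q2=[]
t=16-18: P2@Q0 runs 2, rem=2, I/O yield, promote→Q0. Q0=[P3,P4,P2] Q1=[P1,P5] Q2=[]
t=18-20: P3@Q0 runs 2, rem=7, I/O yield, promote→Q0. Q0=[P4,P2,P3] Q1=[P1,P5] Q2=[]
t=20-22: P4@Q0 runs 2, rem=5, I/O yield, promote→Q0. Q0=[P2,P3,P4] Q1=[P1,P5] Q2=[]
t=22-24: P2@Q0 runs 2, rem=0, completes. Q0=[P3,P4] Q1=[P1,P5] Q2=[]
t=24-26: P3@Q0 runs 2, rem=5, I/O yield, promote→Q0. Q0=[P4,P3] Q1=[P1,P5] Q2=[]
t=26-28: P4@Q0 runs 2, rem=3, I/O yield, promote→Q0. Q0=[P3,P4] Q1=[P1,P5] Q2=[]
t=28-30: P3@Q0 runs 2, rem=3, I/O yield, promote→Q0. Q0=[P4,P3] Q1=[P1,P5] Q2=[]
t=30-32: P4@Q0 runs 2, rem=1, I/O yield, promote→Q0. Q0=[P3,P4] Q1=[P1,P5] Q2=[]
t=32-34: P3@Q0 runs 2, rem=1, I/O yield, promote→Q0. Q0=[P4,P3] Q1=[P1,P5] Q2=[]
t=34-35: P4@Q0 runs 1, rem=0, completes. Q0=[P3] Q1=[P1,P5] Q2=[]
t=35-36: P3@Q0 runs 1, rem=0, completes. Q0=[] Q1=[P1,P5] Q2=[]
t=36-41: P1@Q1 runs 5, rem=2, quantum used, demote→Q2. Q0=[] Q1=[P5] Q2=[P1]
t=41-46: P5@Q1 runs 5, rem=2, quantum used, demote→Q2. Q0=[] Q1=[] Q2=[P1,P5]
t=46-48: P1@Q2 runs 2, rem=0, completes. Q0=[] Q1=[] Q2=[P5]
t=48-50: P5@Q2 runs 2, rem=0, completes. Q0=[] Q1=[] Q2=[]

Answer: 1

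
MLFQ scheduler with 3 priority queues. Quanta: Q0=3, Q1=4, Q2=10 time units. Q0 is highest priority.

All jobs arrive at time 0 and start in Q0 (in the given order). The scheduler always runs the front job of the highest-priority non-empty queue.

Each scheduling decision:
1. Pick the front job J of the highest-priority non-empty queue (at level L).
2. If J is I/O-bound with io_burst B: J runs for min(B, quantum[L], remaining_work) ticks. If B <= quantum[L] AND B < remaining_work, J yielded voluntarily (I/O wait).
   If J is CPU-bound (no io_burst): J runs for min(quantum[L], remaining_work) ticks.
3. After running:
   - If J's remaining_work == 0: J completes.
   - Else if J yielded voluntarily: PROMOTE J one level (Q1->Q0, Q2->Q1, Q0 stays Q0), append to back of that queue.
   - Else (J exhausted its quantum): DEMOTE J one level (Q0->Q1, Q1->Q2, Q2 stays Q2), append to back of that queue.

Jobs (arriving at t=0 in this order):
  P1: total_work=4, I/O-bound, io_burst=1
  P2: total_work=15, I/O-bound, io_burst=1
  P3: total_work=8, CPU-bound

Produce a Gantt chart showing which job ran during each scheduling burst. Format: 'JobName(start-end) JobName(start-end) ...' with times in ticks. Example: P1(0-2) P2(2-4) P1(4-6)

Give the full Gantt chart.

Answer: P1(0-1) P2(1-2) P3(2-5) P1(5-6) P2(6-7) P1(7-8) P2(8-9) P1(9-10) P2(10-11) P2(11-12) P2(12-13) P2(13-14) P2(14-15) P2(15-16) P2(16-17) P2(17-18) P2(18-19) P2(19-20) P2(20-21) P2(21-22) P3(22-26) P3(26-27)

Derivation:
t=0-1: P1@Q0 runs 1, rem=3, I/O yield, promote→Q0. Q0=[P2,P3,P1] Q1=[] Q2=[]
t=1-2: P2@Q0 runs 1, rem=14, I/O yield, promote→Q0. Q0=[P3,P1,P2] Q1=[] Q2=[]
t=2-5: P3@Q0 runs 3, rem=5, quantum used, demote→Q1. Q0=[P1,P2] Q1=[P3] Q2=[]
t=5-6: P1@Q0 runs 1, rem=2, I/O yield, promote→Q0. Q0=[P2,P1] Q1=[P3] Q2=[]
t=6-7: P2@Q0 runs 1, rem=13, I/O yield, promote→Q0. Q0=[P1,P2] Q1=[P3] Q2=[]
t=7-8: P1@Q0 runs 1, rem=1, I/O yield, promote→Q0. Q0=[P2,P1] Q1=[P3] Q2=[]
t=8-9: P2@Q0 runs 1, rem=12, I/O yield, promote→Q0. Q0=[P1,P2] Q1=[P3] Q2=[]
t=9-10: P1@Q0 runs 1, rem=0, completes. Q0=[P2] Q1=[P3] Q2=[]
t=10-11: P2@Q0 runs 1, rem=11, I/O yield, promote→Q0. Q0=[P2] Q1=[P3] Q2=[]
t=11-12: P2@Q0 runs 1, rem=10, I/O yield, promote→Q0. Q0=[P2] Q1=[P3] Q2=[]
t=12-13: P2@Q0 runs 1, rem=9, I/O yield, promote→Q0. Q0=[P2] Q1=[P3] Q2=[]
t=13-14: P2@Q0 runs 1, rem=8, I/O yield, promote→Q0. Q0=[P2] Q1=[P3] Q2=[]
t=14-15: P2@Q0 runs 1, rem=7, I/O yield, promote→Q0. Q0=[P2] Q1=[P3] Q2=[]
t=15-16: P2@Q0 runs 1, rem=6, I/O yield, promote→Q0. Q0=[P2] Q1=[P3] Q2=[]
t=16-17: P2@Q0 runs 1, rem=5, I/O yield, promote→Q0. Q0=[P2] Q1=[P3] Q2=[]
t=17-18: P2@Q0 runs 1, rem=4, I/O yield, promote→Q0. Q0=[P2] Q1=[P3] Q2=[]
t=18-19: P2@Q0 runs 1, rem=3, I/O yield, promote→Q0. Q0=[P2] Q1=[P3] Q2=[]
t=19-20: P2@Q0 runs 1, rem=2, I/O yield, promote→Q0. Q0=[P2] Q1=[P3] Q2=[]
t=20-21: P2@Q0 runs 1, rem=1, I/O yield, promote→Q0. Q0=[P2] Q1=[P3] Q2=[]
t=21-22: P2@Q0 runs 1, rem=0, completes. Q0=[] Q1=[P3] Q2=[]
t=22-26: P3@Q1 runs 4, rem=1, quantum used, demote→Q2. Q0=[] Q1=[] Q2=[P3]
t=26-27: P3@Q2 runs 1, rem=0, completes. Q0=[] Q1=[] Q2=[]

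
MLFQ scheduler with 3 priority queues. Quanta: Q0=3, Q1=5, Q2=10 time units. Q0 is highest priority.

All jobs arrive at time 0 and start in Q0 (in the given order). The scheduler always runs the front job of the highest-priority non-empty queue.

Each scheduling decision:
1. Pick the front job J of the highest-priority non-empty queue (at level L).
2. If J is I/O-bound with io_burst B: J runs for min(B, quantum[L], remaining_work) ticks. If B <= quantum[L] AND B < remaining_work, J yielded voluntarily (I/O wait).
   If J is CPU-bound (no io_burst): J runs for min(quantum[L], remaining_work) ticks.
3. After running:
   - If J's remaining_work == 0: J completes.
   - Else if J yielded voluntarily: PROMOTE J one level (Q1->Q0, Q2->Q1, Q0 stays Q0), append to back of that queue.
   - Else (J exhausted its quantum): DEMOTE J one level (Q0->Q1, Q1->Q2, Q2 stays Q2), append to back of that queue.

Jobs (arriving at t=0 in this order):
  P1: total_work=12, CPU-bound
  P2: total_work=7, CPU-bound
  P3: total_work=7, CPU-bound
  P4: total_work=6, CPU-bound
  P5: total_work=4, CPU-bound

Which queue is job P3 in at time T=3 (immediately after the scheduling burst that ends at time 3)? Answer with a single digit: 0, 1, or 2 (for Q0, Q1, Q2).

t=0-3: P1@Q0 runs 3, rem=9, quantum used, demote→Q1. Q0=[P2,P3,P4,P5] Q1=[P1] Q2=[]
t=3-6: P2@Q0 runs 3, rem=4, quantum used, demote→Q1. Q0=[P3,P4,P5] Q1=[P1,P2] Q2=[]
t=6-9: P3@Q0 runs 3, rem=4, quantum used, demote→Q1. Q0=[P4,P5] Q1=[P1,P2,P3] Q2=[]
t=9-12: P4@Q0 runs 3, rem=3, quantum used, demote→Q1. Q0=[P5] Q1=[P1,P2,P3,P4] Q2=[]
t=12-15: P5@Q0 runs 3, rem=1, quantum used, demote→Q1. Q0=[] Q1=[P1,P2,P3,P4,P5] Q2=[]
t=15-20: P1@Q1 runs 5, rem=4, quantum used, demote→Q2. Q0=[] Q1=[P2,P3,P4,P5] Q2=[P1]
t=20-24: P2@Q1 runs 4, rem=0, completes. Q0=[] Q1=[P3,P4,P5] Q2=[P1]
t=24-28: P3@Q1 runs 4, rem=0, completes. Q0=[] Q1=[P4,P5] Q2=[P1]
t=28-31: P4@Q1 runs 3, rem=0, completes. Q0=[] Q1=[P5] Q2=[P1]
t=31-32: P5@Q1 runs 1, rem=0, completes. Q0=[] Q1=[] Q2=[P1]
t=32-36: P1@Q2 runs 4, rem=0, completes. Q0=[] Q1=[] Q2=[]

Answer: 0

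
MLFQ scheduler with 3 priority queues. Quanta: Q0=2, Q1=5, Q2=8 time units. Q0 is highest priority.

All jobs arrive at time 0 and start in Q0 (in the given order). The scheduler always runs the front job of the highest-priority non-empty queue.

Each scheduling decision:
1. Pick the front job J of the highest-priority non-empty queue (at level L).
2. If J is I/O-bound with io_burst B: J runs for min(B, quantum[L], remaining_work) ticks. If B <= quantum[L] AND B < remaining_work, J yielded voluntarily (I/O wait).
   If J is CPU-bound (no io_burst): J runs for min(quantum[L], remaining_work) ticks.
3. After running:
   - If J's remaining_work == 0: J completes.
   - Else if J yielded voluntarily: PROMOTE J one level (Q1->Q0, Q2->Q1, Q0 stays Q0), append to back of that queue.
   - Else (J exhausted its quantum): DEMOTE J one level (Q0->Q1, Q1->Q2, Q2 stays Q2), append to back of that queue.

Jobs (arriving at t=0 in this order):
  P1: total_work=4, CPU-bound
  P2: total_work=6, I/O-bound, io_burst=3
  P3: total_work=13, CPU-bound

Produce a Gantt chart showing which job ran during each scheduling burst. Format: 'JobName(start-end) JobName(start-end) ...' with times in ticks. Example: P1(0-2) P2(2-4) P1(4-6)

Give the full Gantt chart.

t=0-2: P1@Q0 runs 2, rem=2, quantum used, demote→Q1. Q0=[P2,P3] Q1=[P1] Q2=[]
t=2-4: P2@Q0 runs 2, rem=4, quantum used, demote→Q1. Q0=[P3] Q1=[P1,P2] Q2=[]
t=4-6: P3@Q0 runs 2, rem=11, quantum used, demote→Q1. Q0=[] Q1=[P1,P2,P3] Q2=[]
t=6-8: P1@Q1 runs 2, rem=0, completes. Q0=[] Q1=[P2,P3] Q2=[]
t=8-11: P2@Q1 runs 3, rem=1, I/O yield, promote→Q0. Q0=[P2] Q1=[P3] Q2=[]
t=11-12: P2@Q0 runs 1, rem=0, completes. Q0=[] Q1=[P3] Q2=[]
t=12-17: P3@Q1 runs 5, rem=6, quantum used, demote→Q2. Q0=[] Q1=[] Q2=[P3]
t=17-23: P3@Q2 runs 6, rem=0, completes. Q0=[] Q1=[] Q2=[]

Answer: P1(0-2) P2(2-4) P3(4-6) P1(6-8) P2(8-11) P2(11-12) P3(12-17) P3(17-23)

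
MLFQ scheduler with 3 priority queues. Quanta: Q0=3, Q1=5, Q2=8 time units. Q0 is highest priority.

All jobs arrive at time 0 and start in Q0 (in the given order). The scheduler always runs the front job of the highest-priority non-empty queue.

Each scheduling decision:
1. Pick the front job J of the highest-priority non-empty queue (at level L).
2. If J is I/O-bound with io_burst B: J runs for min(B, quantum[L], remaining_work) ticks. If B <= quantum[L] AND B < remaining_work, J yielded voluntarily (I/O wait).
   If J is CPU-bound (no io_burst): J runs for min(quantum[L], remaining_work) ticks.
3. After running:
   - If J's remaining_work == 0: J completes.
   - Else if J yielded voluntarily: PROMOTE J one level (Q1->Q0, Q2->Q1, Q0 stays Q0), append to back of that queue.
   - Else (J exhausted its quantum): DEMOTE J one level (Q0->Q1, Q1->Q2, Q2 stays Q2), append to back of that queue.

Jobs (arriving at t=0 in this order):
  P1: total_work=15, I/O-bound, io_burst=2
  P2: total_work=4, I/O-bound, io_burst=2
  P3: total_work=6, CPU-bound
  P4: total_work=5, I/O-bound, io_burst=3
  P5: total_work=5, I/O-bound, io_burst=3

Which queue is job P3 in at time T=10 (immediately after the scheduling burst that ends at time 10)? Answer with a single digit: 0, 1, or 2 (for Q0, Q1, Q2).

t=0-2: P1@Q0 runs 2, rem=13, I/O yield, promote→Q0. Q0=[P2,P3,P4,P5,P1] Q1=[] Q2=[]
t=2-4: P2@Q0 runs 2, rem=2, I/O yield, promote→Q0. Q0=[P3,P4,P5,P1,P2] Q1=[] Q2=[]
t=4-7: P3@Q0 runs 3, rem=3, quantum used, demote→Q1. Q0=[P4,P5,P1,P2] Q1=[P3] Q2=[]
t=7-10: P4@Q0 runs 3, rem=2, I/O yield, promote→Q0. Q0=[P5,P1,P2,P4] Q1=[P3] Q2=[]
t=10-13: P5@Q0 runs 3, rem=2, I/O yield, promote→Q0. Q0=[P1,P2,P4,P5] Q1=[P3] Q2=[]
t=13-15: P1@Q0 runs 2, rem=11, I/O yield, promote→Q0. Q0=[P2,P4,P5,P1] Q1=[P3] Q2=[]
t=15-17: P2@Q0 runs 2, rem=0, completes. Q0=[P4,P5,P1] Q1=[P3] Q2=[]
t=17-19: P4@Q0 runs 2, rem=0, completes. Q0=[P5,P1] Q1=[P3] Q2=[]
t=19-21: P5@Q0 runs 2, rem=0, completes. Q0=[P1] Q1=[P3] Q2=[]
t=21-23: P1@Q0 runs 2, rem=9, I/O yield, promote→Q0. Q0=[P1] Q1=[P3] Q2=[]
t=23-25: P1@Q0 runs 2, rem=7, I/O yield, promote→Q0. Q0=[P1] Q1=[P3] Q2=[]
t=25-27: P1@Q0 runs 2, rem=5, I/O yield, promote→Q0. Q0=[P1] Q1=[P3] Q2=[]
t=27-29: P1@Q0 runs 2, rem=3, I/O yield, promote→Q0. Q0=[P1] Q1=[P3] Q2=[]
t=29-31: P1@Q0 runs 2, rem=1, I/O yield, promote→Q0. Q0=[P1] Q1=[P3] Q2=[]
t=31-32: P1@Q0 runs 1, rem=0, completes. Q0=[] Q1=[P3] Q2=[]
t=32-35: P3@Q1 runs 3, rem=0, completes. Q0=[] Q1=[] Q2=[]

Answer: 1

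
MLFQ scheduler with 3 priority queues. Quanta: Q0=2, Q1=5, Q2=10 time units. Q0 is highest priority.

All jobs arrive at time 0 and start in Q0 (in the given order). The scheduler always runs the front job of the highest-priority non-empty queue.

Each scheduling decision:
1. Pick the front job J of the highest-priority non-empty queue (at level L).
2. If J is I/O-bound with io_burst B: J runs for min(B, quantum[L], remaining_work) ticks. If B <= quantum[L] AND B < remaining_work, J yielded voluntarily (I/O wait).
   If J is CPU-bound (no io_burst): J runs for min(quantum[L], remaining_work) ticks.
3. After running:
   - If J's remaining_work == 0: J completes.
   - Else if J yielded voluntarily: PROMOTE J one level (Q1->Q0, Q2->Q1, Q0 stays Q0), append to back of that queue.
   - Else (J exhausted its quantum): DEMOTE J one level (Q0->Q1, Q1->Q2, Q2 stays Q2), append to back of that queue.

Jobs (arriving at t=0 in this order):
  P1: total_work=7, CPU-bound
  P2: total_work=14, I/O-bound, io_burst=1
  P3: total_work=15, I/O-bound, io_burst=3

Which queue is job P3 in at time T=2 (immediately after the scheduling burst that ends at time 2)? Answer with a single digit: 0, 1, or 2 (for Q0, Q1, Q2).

t=0-2: P1@Q0 runs 2, rem=5, quantum used, demote→Q1. Q0=[P2,P3] Q1=[P1] Q2=[]
t=2-3: P2@Q0 runs 1, rem=13, I/O yield, promote→Q0. Q0=[P3,P2] Q1=[P1] Q2=[]
t=3-5: P3@Q0 runs 2, rem=13, quantum used, demote→Q1. Q0=[P2] Q1=[P1,P3] Q2=[]
t=5-6: P2@Q0 runs 1, rem=12, I/O yield, promote→Q0. Q0=[P2] Q1=[P1,P3] Q2=[]
t=6-7: P2@Q0 runs 1, rem=11, I/O yield, promote→Q0. Q0=[P2] Q1=[P1,P3] Q2=[]
t=7-8: P2@Q0 runs 1, rem=10, I/O yield, promote→Q0. Q0=[P2] Q1=[P1,P3] Q2=[]
t=8-9: P2@Q0 runs 1, rem=9, I/O yield, promote→Q0. Q0=[P2] Q1=[P1,P3] Q2=[]
t=9-10: P2@Q0 runs 1, rem=8, I/O yield, promote→Q0. Q0=[P2] Q1=[P1,P3] Q2=[]
t=10-11: P2@Q0 runs 1, rem=7, I/O yield, promote→Q0. Q0=[P2] Q1=[P1,P3] Q2=[]
t=11-12: P2@Q0 runs 1, rem=6, I/O yield, promote→Q0. Q0=[P2] Q1=[P1,P3] Q2=[]
t=12-13: P2@Q0 runs 1, rem=5, I/O yield, promote→Q0. Q0=[P2] Q1=[P1,P3] Q2=[]
t=13-14: P2@Q0 runs 1, rem=4, I/O yield, promote→Q0. Q0=[P2] Q1=[P1,P3] Q2=[]
t=14-15: P2@Q0 runs 1, rem=3, I/O yield, promote→Q0. Q0=[P2] Q1=[P1,P3] Q2=[]
t=15-16: P2@Q0 runs 1, rem=2, I/O yield, promote→Q0. Q0=[P2] Q1=[P1,P3] Q2=[]
t=16-17: P2@Q0 runs 1, rem=1, I/O yield, promote→Q0. Q0=[P2] Q1=[P1,P3] Q2=[]
t=17-18: P2@Q0 runs 1, rem=0, completes. Q0=[] Q1=[P1,P3] Q2=[]
t=18-23: P1@Q1 runs 5, rem=0, completes. Q0=[] Q1=[P3] Q2=[]
t=23-26: P3@Q1 runs 3, rem=10, I/O yield, promote→Q0. Q0=[P3] Q1=[] Q2=[]
t=26-28: P3@Q0 runs 2, rem=8, quantum used, demote→Q1. Q0=[] Q1=[P3] Q2=[]
t=28-31: P3@Q1 runs 3, rem=5, I/O yield, promote→Q0. Q0=[P3] Q1=[] Q2=[]
t=31-33: P3@Q0 runs 2, rem=3, quantum used, demote→Q1. Q0=[] Q1=[P3] Q2=[]
t=33-36: P3@Q1 runs 3, rem=0, completes. Q0=[] Q1=[] Q2=[]

Answer: 0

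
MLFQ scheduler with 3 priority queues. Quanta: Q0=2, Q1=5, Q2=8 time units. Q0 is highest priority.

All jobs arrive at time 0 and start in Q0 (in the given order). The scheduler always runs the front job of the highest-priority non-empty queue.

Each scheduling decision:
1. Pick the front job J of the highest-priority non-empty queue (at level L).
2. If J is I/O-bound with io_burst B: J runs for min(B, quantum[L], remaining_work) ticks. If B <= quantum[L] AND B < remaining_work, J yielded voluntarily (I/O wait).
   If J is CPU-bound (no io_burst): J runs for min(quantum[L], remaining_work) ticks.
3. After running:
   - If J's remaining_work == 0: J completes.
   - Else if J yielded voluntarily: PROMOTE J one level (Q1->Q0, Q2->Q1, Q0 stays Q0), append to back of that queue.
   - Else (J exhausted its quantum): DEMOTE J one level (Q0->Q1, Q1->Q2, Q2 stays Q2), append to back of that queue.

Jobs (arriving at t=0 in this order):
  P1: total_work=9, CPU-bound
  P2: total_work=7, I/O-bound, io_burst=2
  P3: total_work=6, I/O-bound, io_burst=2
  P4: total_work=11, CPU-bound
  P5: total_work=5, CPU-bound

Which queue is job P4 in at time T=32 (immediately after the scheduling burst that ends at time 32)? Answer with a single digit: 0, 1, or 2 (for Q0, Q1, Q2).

Answer: 2

Derivation:
t=0-2: P1@Q0 runs 2, rem=7, quantum used, demote→Q1. Q0=[P2,P3,P4,P5] Q1=[P1] Q2=[]
t=2-4: P2@Q0 runs 2, rem=5, I/O yield, promote→Q0. Q0=[P3,P4,P5,P2] Q1=[P1] Q2=[]
t=4-6: P3@Q0 runs 2, rem=4, I/O yield, promote→Q0. Q0=[P4,P5,P2,P3] Q1=[P1] Q2=[]
t=6-8: P4@Q0 runs 2, rem=9, quantum used, demote→Q1. Q0=[P5,P2,P3] Q1=[P1,P4] Q2=[]
t=8-10: P5@Q0 runs 2, rem=3, quantum used, demote→Q1. Q0=[P2,P3] Q1=[P1,P4,P5] Q2=[]
t=10-12: P2@Q0 runs 2, rem=3, I/O yield, promote→Q0. Q0=[P3,P2] Q1=[P1,P4,P5] Q2=[]
t=12-14: P3@Q0 runs 2, rem=2, I/O yield, promote→Q0. Q0=[P2,P3] Q1=[P1,P4,P5] Q2=[]
t=14-16: P2@Q0 runs 2, rem=1, I/O yield, promote→Q0. Q0=[P3,P2] Q1=[P1,P4,P5] Q2=[]
t=16-18: P3@Q0 runs 2, rem=0, completes. Q0=[P2] Q1=[P1,P4,P5] Q2=[]
t=18-19: P2@Q0 runs 1, rem=0, completes. Q0=[] Q1=[P1,P4,P5] Q2=[]
t=19-24: P1@Q1 runs 5, rem=2, quantum used, demote→Q2. Q0=[] Q1=[P4,P5] Q2=[P1]
t=24-29: P4@Q1 runs 5, rem=4, quantum used, demote→Q2. Q0=[] Q1=[P5] Q2=[P1,P4]
t=29-32: P5@Q1 runs 3, rem=0, completes. Q0=[] Q1=[] Q2=[P1,P4]
t=32-34: P1@Q2 runs 2, rem=0, completes. Q0=[] Q1=[] Q2=[P4]
t=34-38: P4@Q2 runs 4, rem=0, completes. Q0=[] Q1=[] Q2=[]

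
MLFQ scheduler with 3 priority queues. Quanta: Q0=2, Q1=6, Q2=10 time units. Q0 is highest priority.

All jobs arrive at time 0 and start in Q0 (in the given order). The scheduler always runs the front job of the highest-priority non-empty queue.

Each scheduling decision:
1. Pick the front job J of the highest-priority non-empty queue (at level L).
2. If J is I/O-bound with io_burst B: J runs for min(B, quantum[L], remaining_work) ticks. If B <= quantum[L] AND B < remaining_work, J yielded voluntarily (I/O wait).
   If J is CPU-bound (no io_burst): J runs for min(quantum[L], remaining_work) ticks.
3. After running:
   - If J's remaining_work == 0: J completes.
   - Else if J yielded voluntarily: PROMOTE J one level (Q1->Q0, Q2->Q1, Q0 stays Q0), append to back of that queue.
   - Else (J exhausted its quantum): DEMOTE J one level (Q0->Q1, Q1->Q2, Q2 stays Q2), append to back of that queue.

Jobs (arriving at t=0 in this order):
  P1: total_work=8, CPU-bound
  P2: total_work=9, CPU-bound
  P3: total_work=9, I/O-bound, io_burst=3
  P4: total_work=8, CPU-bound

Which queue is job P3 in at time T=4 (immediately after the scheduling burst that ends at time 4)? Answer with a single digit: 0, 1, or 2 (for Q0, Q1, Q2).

t=0-2: P1@Q0 runs 2, rem=6, quantum used, demote→Q1. Q0=[P2,P3,P4] Q1=[P1] Q2=[]
t=2-4: P2@Q0 runs 2, rem=7, quantum used, demote→Q1. Q0=[P3,P4] Q1=[P1,P2] Q2=[]
t=4-6: P3@Q0 runs 2, rem=7, quantum used, demote→Q1. Q0=[P4] Q1=[P1,P2,P3] Q2=[]
t=6-8: P4@Q0 runs 2, rem=6, quantum used, demote→Q1. Q0=[] Q1=[P1,P2,P3,P4] Q2=[]
t=8-14: P1@Q1 runs 6, rem=0, completes. Q0=[] Q1=[P2,P3,P4] Q2=[]
t=14-20: P2@Q1 runs 6, rem=1, quantum used, demote→Q2. Q0=[] Q1=[P3,P4] Q2=[P2]
t=20-23: P3@Q1 runs 3, rem=4, I/O yield, promote→Q0. Q0=[P3] Q1=[P4] Q2=[P2]
t=23-25: P3@Q0 runs 2, rem=2, quantum used, demote→Q1. Q0=[] Q1=[P4,P3] Q2=[P2]
t=25-31: P4@Q1 runs 6, rem=0, completes. Q0=[] Q1=[P3] Q2=[P2]
t=31-33: P3@Q1 runs 2, rem=0, completes. Q0=[] Q1=[] Q2=[P2]
t=33-34: P2@Q2 runs 1, rem=0, completes. Q0=[] Q1=[] Q2=[]

Answer: 0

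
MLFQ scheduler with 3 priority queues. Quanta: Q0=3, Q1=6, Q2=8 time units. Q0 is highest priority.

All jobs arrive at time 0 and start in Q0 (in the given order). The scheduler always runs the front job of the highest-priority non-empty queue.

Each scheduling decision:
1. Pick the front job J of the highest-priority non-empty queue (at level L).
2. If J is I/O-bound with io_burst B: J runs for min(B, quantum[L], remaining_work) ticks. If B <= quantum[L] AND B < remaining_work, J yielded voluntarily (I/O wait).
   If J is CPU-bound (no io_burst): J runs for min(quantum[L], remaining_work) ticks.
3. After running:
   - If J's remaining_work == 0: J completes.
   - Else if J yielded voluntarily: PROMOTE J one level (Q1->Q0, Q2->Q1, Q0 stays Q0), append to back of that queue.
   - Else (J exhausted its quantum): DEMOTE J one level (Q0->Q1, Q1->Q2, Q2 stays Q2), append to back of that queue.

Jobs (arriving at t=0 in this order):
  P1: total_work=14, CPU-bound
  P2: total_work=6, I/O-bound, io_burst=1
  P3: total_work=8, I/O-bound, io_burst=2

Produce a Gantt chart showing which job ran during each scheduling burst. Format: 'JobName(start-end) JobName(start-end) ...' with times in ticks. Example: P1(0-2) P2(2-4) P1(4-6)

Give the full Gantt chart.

Answer: P1(0-3) P2(3-4) P3(4-6) P2(6-7) P3(7-9) P2(9-10) P3(10-12) P2(12-13) P3(13-15) P2(15-16) P2(16-17) P1(17-23) P1(23-28)

Derivation:
t=0-3: P1@Q0 runs 3, rem=11, quantum used, demote→Q1. Q0=[P2,P3] Q1=[P1] Q2=[]
t=3-4: P2@Q0 runs 1, rem=5, I/O yield, promote→Q0. Q0=[P3,P2] Q1=[P1] Q2=[]
t=4-6: P3@Q0 runs 2, rem=6, I/O yield, promote→Q0. Q0=[P2,P3] Q1=[P1] Q2=[]
t=6-7: P2@Q0 runs 1, rem=4, I/O yield, promote→Q0. Q0=[P3,P2] Q1=[P1] Q2=[]
t=7-9: P3@Q0 runs 2, rem=4, I/O yield, promote→Q0. Q0=[P2,P3] Q1=[P1] Q2=[]
t=9-10: P2@Q0 runs 1, rem=3, I/O yield, promote→Q0. Q0=[P3,P2] Q1=[P1] Q2=[]
t=10-12: P3@Q0 runs 2, rem=2, I/O yield, promote→Q0. Q0=[P2,P3] Q1=[P1] Q2=[]
t=12-13: P2@Q0 runs 1, rem=2, I/O yield, promote→Q0. Q0=[P3,P2] Q1=[P1] Q2=[]
t=13-15: P3@Q0 runs 2, rem=0, completes. Q0=[P2] Q1=[P1] Q2=[]
t=15-16: P2@Q0 runs 1, rem=1, I/O yield, promote→Q0. Q0=[P2] Q1=[P1] Q2=[]
t=16-17: P2@Q0 runs 1, rem=0, completes. Q0=[] Q1=[P1] Q2=[]
t=17-23: P1@Q1 runs 6, rem=5, quantum used, demote→Q2. Q0=[] Q1=[] Q2=[P1]
t=23-28: P1@Q2 runs 5, rem=0, completes. Q0=[] Q1=[] Q2=[]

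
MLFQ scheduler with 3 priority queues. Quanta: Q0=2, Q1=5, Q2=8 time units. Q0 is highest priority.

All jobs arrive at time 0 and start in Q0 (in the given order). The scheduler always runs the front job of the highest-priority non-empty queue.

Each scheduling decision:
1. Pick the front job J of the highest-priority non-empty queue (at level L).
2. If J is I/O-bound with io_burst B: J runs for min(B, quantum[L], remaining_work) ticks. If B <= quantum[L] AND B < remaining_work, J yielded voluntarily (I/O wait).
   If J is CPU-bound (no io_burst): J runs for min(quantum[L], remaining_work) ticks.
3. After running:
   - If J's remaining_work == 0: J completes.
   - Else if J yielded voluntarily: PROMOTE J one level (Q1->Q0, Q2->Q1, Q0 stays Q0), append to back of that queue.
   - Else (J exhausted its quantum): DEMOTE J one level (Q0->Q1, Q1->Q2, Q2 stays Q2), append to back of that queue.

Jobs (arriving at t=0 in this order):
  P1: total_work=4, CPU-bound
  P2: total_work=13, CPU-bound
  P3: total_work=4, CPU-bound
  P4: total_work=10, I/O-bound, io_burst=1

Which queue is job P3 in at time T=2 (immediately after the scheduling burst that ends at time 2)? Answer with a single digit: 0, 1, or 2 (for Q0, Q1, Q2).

t=0-2: P1@Q0 runs 2, rem=2, quantum used, demote→Q1. Q0=[P2,P3,P4] Q1=[P1] Q2=[]
t=2-4: P2@Q0 runs 2, rem=11, quantum used, demote→Q1. Q0=[P3,P4] Q1=[P1,P2] Q2=[]
t=4-6: P3@Q0 runs 2, rem=2, quantum used, demote→Q1. Q0=[P4] Q1=[P1,P2,P3] Q2=[]
t=6-7: P4@Q0 runs 1, rem=9, I/O yield, promote→Q0. Q0=[P4] Q1=[P1,P2,P3] Q2=[]
t=7-8: P4@Q0 runs 1, rem=8, I/O yield, promote→Q0. Q0=[P4] Q1=[P1,P2,P3] Q2=[]
t=8-9: P4@Q0 runs 1, rem=7, I/O yield, promote→Q0. Q0=[P4] Q1=[P1,P2,P3] Q2=[]
t=9-10: P4@Q0 runs 1, rem=6, I/O yield, promote→Q0. Q0=[P4] Q1=[P1,P2,P3] Q2=[]
t=10-11: P4@Q0 runs 1, rem=5, I/O yield, promote→Q0. Q0=[P4] Q1=[P1,P2,P3] Q2=[]
t=11-12: P4@Q0 runs 1, rem=4, I/O yield, promote→Q0. Q0=[P4] Q1=[P1,P2,P3] Q2=[]
t=12-13: P4@Q0 runs 1, rem=3, I/O yield, promote→Q0. Q0=[P4] Q1=[P1,P2,P3] Q2=[]
t=13-14: P4@Q0 runs 1, rem=2, I/O yield, promote→Q0. Q0=[P4] Q1=[P1,P2,P3] Q2=[]
t=14-15: P4@Q0 runs 1, rem=1, I/O yield, promote→Q0. Q0=[P4] Q1=[P1,P2,P3] Q2=[]
t=15-16: P4@Q0 runs 1, rem=0, completes. Q0=[] Q1=[P1,P2,P3] Q2=[]
t=16-18: P1@Q1 runs 2, rem=0, completes. Q0=[] Q1=[P2,P3] Q2=[]
t=18-23: P2@Q1 runs 5, rem=6, quantum used, demote→Q2. Q0=[] Q1=[P3] Q2=[P2]
t=23-25: P3@Q1 runs 2, rem=0, completes. Q0=[] Q1=[] Q2=[P2]
t=25-31: P2@Q2 runs 6, rem=0, completes. Q0=[] Q1=[] Q2=[]

Answer: 0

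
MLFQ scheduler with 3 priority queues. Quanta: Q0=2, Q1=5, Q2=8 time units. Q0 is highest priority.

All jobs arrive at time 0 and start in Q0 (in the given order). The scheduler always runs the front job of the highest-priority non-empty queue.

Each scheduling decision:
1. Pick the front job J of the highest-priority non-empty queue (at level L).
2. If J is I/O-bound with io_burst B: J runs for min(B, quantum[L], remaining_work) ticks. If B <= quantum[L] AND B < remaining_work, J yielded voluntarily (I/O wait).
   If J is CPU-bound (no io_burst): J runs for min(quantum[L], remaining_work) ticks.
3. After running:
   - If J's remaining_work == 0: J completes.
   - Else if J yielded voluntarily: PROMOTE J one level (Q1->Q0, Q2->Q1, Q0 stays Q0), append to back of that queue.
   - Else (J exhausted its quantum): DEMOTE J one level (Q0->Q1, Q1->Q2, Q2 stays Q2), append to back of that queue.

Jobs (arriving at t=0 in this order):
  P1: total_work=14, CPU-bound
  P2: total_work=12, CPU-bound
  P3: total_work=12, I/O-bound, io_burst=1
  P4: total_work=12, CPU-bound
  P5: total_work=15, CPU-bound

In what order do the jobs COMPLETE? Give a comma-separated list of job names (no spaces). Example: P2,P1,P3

t=0-2: P1@Q0 runs 2, rem=12, quantum used, demote→Q1. Q0=[P2,P3,P4,P5] Q1=[P1] Q2=[]
t=2-4: P2@Q0 runs 2, rem=10, quantum used, demote→Q1. Q0=[P3,P4,P5] Q1=[P1,P2] Q2=[]
t=4-5: P3@Q0 runs 1, rem=11, I/O yield, promote→Q0. Q0=[P4,P5,P3] Q1=[P1,P2] Q2=[]
t=5-7: P4@Q0 runs 2, rem=10, quantum used, demote→Q1. Q0=[P5,P3] Q1=[P1,P2,P4] Q2=[]
t=7-9: P5@Q0 runs 2, rem=13, quantum used, demote→Q1. Q0=[P3] Q1=[P1,P2,P4,P5] Q2=[]
t=9-10: P3@Q0 runs 1, rem=10, I/O yield, promote→Q0. Q0=[P3] Q1=[P1,P2,P4,P5] Q2=[]
t=10-11: P3@Q0 runs 1, rem=9, I/O yield, promote→Q0. Q0=[P3] Q1=[P1,P2,P4,P5] Q2=[]
t=11-12: P3@Q0 runs 1, rem=8, I/O yield, promote→Q0. Q0=[P3] Q1=[P1,P2,P4,P5] Q2=[]
t=12-13: P3@Q0 runs 1, rem=7, I/O yield, promote→Q0. Q0=[P3] Q1=[P1,P2,P4,P5] Q2=[]
t=13-14: P3@Q0 runs 1, rem=6, I/O yield, promote→Q0. Q0=[P3] Q1=[P1,P2,P4,P5] Q2=[]
t=14-15: P3@Q0 runs 1, rem=5, I/O yield, promote→Q0. Q0=[P3] Q1=[P1,P2,P4,P5] Q2=[]
t=15-16: P3@Q0 runs 1, rem=4, I/O yield, promote→Q0. Q0=[P3] Q1=[P1,P2,P4,P5] Q2=[]
t=16-17: P3@Q0 runs 1, rem=3, I/O yield, promote→Q0. Q0=[P3] Q1=[P1,P2,P4,P5] Q2=[]
t=17-18: P3@Q0 runs 1, rem=2, I/O yield, promote→Q0. Q0=[P3] Q1=[P1,P2,P4,P5] Q2=[]
t=18-19: P3@Q0 runs 1, rem=1, I/O yield, promote→Q0. Q0=[P3] Q1=[P1,P2,P4,P5] Q2=[]
t=19-20: P3@Q0 runs 1, rem=0, completes. Q0=[] Q1=[P1,P2,P4,P5] Q2=[]
t=20-25: P1@Q1 runs 5, rem=7, quantum used, demote→Q2. Q0=[] Q1=[P2,P4,P5] Q2=[P1]
t=25-30: P2@Q1 runs 5, rem=5, quantum used, demote→Q2. Q0=[] Q1=[P4,P5] Q2=[P1,P2]
t=30-35: P4@Q1 runs 5, rem=5, quantum used, demote→Q2. Q0=[] Q1=[P5] Q2=[P1,P2,P4]
t=35-40: P5@Q1 runs 5, rem=8, quantum used, demote→Q2. Q0=[] Q1=[] Q2=[P1,P2,P4,P5]
t=40-47: P1@Q2 runs 7, rem=0, completes. Q0=[] Q1=[] Q2=[P2,P4,P5]
t=47-52: P2@Q2 runs 5, rem=0, completes. Q0=[] Q1=[] Q2=[P4,P5]
t=52-57: P4@Q2 runs 5, rem=0, completes. Q0=[] Q1=[] Q2=[P5]
t=57-65: P5@Q2 runs 8, rem=0, completes. Q0=[] Q1=[] Q2=[]

Answer: P3,P1,P2,P4,P5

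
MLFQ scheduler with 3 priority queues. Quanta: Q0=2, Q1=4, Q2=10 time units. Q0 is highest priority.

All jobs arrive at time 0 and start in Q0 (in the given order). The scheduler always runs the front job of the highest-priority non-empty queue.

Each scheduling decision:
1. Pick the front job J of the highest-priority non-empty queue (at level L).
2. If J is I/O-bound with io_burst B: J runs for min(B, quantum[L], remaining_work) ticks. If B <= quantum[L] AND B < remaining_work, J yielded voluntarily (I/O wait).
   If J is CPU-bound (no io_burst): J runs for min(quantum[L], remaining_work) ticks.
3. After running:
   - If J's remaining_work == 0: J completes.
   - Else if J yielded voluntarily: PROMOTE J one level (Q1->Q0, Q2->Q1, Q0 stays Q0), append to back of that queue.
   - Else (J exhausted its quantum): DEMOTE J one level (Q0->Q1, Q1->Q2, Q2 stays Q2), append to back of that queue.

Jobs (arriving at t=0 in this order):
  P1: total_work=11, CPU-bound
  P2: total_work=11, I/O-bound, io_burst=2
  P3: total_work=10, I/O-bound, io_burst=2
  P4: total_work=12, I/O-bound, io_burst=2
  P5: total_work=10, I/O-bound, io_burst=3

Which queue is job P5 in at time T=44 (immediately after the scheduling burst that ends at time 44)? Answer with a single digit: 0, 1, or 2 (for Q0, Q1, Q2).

Answer: 0

Derivation:
t=0-2: P1@Q0 runs 2, rem=9, quantum used, demote→Q1. Q0=[P2,P3,P4,P5] Q1=[P1] Q2=[]
t=2-4: P2@Q0 runs 2, rem=9, I/O yield, promote→Q0. Q0=[P3,P4,P5,P2] Q1=[P1] Q2=[]
t=4-6: P3@Q0 runs 2, rem=8, I/O yield, promote→Q0. Q0=[P4,P5,P2,P3] Q1=[P1] Q2=[]
t=6-8: P4@Q0 runs 2, rem=10, I/O yield, promote→Q0. Q0=[P5,P2,P3,P4] Q1=[P1] Q2=[]
t=8-10: P5@Q0 runs 2, rem=8, quantum used, demote→Q1. Q0=[P2,P3,P4] Q1=[P1,P5] Q2=[]
t=10-12: P2@Q0 runs 2, rem=7, I/O yield, promote→Q0. Q0=[P3,P4,P2] Q1=[P1,P5] Q2=[]
t=12-14: P3@Q0 runs 2, rem=6, I/O yield, promote→Q0. Q0=[P4,P2,P3] Q1=[P1,P5] Q2=[]
t=14-16: P4@Q0 runs 2, rem=8, I/O yield, promote→Q0. Q0=[P2,P3,P4] Q1=[P1,P5] Q2=[]
t=16-18: P2@Q0 runs 2, rem=5, I/O yield, promote→Q0. Q0=[P3,P4,P2] Q1=[P1,P5] Q2=[]
t=18-20: P3@Q0 runs 2, rem=4, I/O yield, promote→Q0. Q0=[P4,P2,P3] Q1=[P1,P5] Q2=[]
t=20-22: P4@Q0 runs 2, rem=6, I/O yield, promote→Q0. Q0=[P2,P3,P4] Q1=[P1,P5] Q2=[]
t=22-24: P2@Q0 runs 2, rem=3, I/O yield, promote→Q0. Q0=[P3,P4,P2] Q1=[P1,P5] Q2=[]
t=24-26: P3@Q0 runs 2, rem=2, I/O yield, promote→Q0. Q0=[P4,P2,P3] Q1=[P1,P5] Q2=[]
t=26-28: P4@Q0 runs 2, rem=4, I/O yield, promote→Q0. Q0=[P2,P3,P4] Q1=[P1,P5] Q2=[]
t=28-30: P2@Q0 runs 2, rem=1, I/O yield, promote→Q0. Q0=[P3,P4,P2] Q1=[P1,P5] Q2=[]
t=30-32: P3@Q0 runs 2, rem=0, completes. Q0=[P4,P2] Q1=[P1,P5] Q2=[]
t=32-34: P4@Q0 runs 2, rem=2, I/O yield, promote→Q0. Q0=[P2,P4] Q1=[P1,P5] Q2=[]
t=34-35: P2@Q0 runs 1, rem=0, completes. Q0=[P4] Q1=[P1,P5] Q2=[]
t=35-37: P4@Q0 runs 2, rem=0, completes. Q0=[] Q1=[P1,P5] Q2=[]
t=37-41: P1@Q1 runs 4, rem=5, quantum used, demote→Q2. Q0=[] Q1=[P5] Q2=[P1]
t=41-44: P5@Q1 runs 3, rem=5, I/O yield, promote→Q0. Q0=[P5] Q1=[] Q2=[P1]
t=44-46: P5@Q0 runs 2, rem=3, quantum used, demote→Q1. Q0=[] Q1=[P5] Q2=[P1]
t=46-49: P5@Q1 runs 3, rem=0, completes. Q0=[] Q1=[] Q2=[P1]
t=49-54: P1@Q2 runs 5, rem=0, completes. Q0=[] Q1=[] Q2=[]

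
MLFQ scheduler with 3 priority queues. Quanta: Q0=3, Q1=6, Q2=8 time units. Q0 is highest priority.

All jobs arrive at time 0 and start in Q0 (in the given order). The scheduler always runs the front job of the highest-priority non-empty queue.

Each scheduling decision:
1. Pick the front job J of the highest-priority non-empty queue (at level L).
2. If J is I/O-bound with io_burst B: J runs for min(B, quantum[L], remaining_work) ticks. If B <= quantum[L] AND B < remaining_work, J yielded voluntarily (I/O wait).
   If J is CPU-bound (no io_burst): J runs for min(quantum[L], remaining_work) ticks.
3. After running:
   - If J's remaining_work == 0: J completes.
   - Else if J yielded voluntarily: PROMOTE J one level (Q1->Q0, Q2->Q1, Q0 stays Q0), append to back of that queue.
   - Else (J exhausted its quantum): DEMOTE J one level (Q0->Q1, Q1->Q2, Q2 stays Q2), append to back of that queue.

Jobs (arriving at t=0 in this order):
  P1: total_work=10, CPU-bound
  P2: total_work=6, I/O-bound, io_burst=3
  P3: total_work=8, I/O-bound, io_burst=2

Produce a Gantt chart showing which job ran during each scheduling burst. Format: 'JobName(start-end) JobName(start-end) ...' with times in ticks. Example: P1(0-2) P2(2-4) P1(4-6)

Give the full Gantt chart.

Answer: P1(0-3) P2(3-6) P3(6-8) P2(8-11) P3(11-13) P3(13-15) P3(15-17) P1(17-23) P1(23-24)

Derivation:
t=0-3: P1@Q0 runs 3, rem=7, quantum used, demote→Q1. Q0=[P2,P3] Q1=[P1] Q2=[]
t=3-6: P2@Q0 runs 3, rem=3, I/O yield, promote→Q0. Q0=[P3,P2] Q1=[P1] Q2=[]
t=6-8: P3@Q0 runs 2, rem=6, I/O yield, promote→Q0. Q0=[P2,P3] Q1=[P1] Q2=[]
t=8-11: P2@Q0 runs 3, rem=0, completes. Q0=[P3] Q1=[P1] Q2=[]
t=11-13: P3@Q0 runs 2, rem=4, I/O yield, promote→Q0. Q0=[P3] Q1=[P1] Q2=[]
t=13-15: P3@Q0 runs 2, rem=2, I/O yield, promote→Q0. Q0=[P3] Q1=[P1] Q2=[]
t=15-17: P3@Q0 runs 2, rem=0, completes. Q0=[] Q1=[P1] Q2=[]
t=17-23: P1@Q1 runs 6, rem=1, quantum used, demote→Q2. Q0=[] Q1=[] Q2=[P1]
t=23-24: P1@Q2 runs 1, rem=0, completes. Q0=[] Q1=[] Q2=[]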